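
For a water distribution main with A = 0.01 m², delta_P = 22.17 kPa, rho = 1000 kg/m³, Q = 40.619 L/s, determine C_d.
Formula: Q = C_d A \sqrt{\frac{2 \Delta P}{\rho}}
Substituting knowns: 40.619 = C_d·0.01·√(2·(22.17·1000)/1000)·1000
Solving for C_d: C_d = (40.619/1000)/(0.01·√(2·(22.17·1000)/1000)) = 0.61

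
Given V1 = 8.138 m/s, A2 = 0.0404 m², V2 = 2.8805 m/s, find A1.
Formula: V_2 = \frac{A_1 V_1}{A_2}
Substituting knowns: 2.8805 = A1·8.138/0.0404
Solving for A1: A1 = 2.8805·0.0404/8.138 = 0.0143 m²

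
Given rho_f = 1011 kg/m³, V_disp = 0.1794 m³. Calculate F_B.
Formula: F_B = \rho_f g V_{disp}
F_B = 1011·9.81·0.1794 = 1779 N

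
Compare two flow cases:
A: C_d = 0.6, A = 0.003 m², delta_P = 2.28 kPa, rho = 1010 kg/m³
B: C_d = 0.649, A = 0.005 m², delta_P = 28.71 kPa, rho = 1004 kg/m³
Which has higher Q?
Q(A) = 3.825 L/s, Q(B) = 24.54 L/s. Answer: B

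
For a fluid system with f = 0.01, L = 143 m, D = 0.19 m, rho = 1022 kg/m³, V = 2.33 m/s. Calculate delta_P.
Formula: \Delta P = f \frac{L}{D} \frac{\rho V^2}{2}
delta_P = 0.01·(143/0.19)·0.5·1022·2.33²/1000 = 20.88 kPa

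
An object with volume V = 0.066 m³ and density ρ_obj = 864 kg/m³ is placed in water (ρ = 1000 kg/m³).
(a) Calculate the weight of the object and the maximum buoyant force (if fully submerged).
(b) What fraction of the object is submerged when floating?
(a) W=rho_obj*g*V=864*9.81*0.066=559.4 N; F_B(max)=rho*g*V=1000*9.81*0.066=647.5 N
(b) Floating fraction=rho_obj/rho=864/1000=0.864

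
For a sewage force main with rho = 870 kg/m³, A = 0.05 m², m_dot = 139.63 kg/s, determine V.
Formula: \dot{m} = \rho A V
Substituting knowns: 139.63 = 870·0.05·V
Solving for V: V = 139.63/(870·0.05) = 3.21 m/s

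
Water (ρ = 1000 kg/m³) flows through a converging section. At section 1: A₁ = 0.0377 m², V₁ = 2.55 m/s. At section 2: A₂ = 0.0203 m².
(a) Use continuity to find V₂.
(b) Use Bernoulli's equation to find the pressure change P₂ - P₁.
(a) Continuity: A₁V₁=A₂V₂ -> V₂=A₁V₁/A₂=0.0377*2.55/0.0203=4.74 m/s
(b) Bernoulli: P₂-P₁=0.5*rho*(V₁^2-V₂^2)/1000=0.5*1000*(2.55^2-4.74^2)/1000=-7.983 kPa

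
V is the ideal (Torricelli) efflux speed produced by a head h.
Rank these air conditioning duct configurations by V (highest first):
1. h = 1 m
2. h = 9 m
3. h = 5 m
Case 1: V = 4.429 m/s
Case 2: V = 13.29 m/s
Case 3: V = 9.905 m/s
Ranking (highest first): 2, 3, 1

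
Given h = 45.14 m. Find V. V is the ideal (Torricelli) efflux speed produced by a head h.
Formula: V = \sqrt{2 g h}
V = √(2·9.81·45.14) = 29.76 m/s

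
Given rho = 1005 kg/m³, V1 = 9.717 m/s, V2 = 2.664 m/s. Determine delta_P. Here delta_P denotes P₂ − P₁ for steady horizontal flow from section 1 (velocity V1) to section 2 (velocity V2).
Formula: \Delta P = \frac{1}{2} \rho (V_1^2 - V_2^2)
delta_P = 0.5·1005·(9.717² − 2.664²)/1000 = 43.88 kPa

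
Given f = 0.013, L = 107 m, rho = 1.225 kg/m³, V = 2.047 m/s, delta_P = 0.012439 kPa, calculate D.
Formula: \Delta P = f \frac{L}{D} \frac{\rho V^2}{2}
Substituting knowns: 0.012439 = 0.013·(107/D)·0.5·1.225·2.047²/1000
Solving for D: D = 0.013·107·0.5·1.225·2.047²/(0.012439·1000) = 0.287 m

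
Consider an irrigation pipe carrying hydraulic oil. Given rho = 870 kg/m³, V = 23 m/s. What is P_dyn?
Formula: P_{dyn} = \frac{1}{2} \rho V^2
P_dyn = 0.5·870·23²/1000 = 230.1 kPa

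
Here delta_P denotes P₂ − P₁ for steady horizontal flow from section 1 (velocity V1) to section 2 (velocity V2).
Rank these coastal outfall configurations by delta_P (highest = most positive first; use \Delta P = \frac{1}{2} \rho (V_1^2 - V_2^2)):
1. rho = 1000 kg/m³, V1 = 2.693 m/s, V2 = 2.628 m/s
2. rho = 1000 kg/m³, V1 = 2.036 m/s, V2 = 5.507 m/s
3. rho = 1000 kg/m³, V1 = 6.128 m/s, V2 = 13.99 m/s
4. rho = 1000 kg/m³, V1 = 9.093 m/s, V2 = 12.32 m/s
Case 1: delta_P = 0.1729 kPa
Case 2: delta_P = -13.09 kPa
Case 3: delta_P = -79.08 kPa
Case 4: delta_P = -34.55 kPa
Ranking (highest first): 1, 2, 4, 3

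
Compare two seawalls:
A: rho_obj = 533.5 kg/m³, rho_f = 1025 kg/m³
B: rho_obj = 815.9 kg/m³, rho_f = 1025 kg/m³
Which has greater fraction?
fraction(A) = 0.5205, fraction(B) = 0.796. Answer: B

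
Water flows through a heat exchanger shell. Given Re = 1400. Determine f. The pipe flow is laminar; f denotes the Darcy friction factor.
Formula: f = \frac{64}{Re}
f = 64/1400 = 0.04571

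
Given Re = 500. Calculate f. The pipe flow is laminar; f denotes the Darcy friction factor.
Formula: f = \frac{64}{Re}
f = 64/500 = 0.128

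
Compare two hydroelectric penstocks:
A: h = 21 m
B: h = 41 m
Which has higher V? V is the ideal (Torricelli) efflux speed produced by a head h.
V(A) = 20.3 m/s, V(B) = 28.36 m/s. Answer: B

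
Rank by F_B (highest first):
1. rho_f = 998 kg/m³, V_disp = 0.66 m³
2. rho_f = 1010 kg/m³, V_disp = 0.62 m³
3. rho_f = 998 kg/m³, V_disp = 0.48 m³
Case 1: F_B = 6462 N
Case 2: F_B = 6143 N
Case 3: F_B = 4699 N
Ranking (highest first): 1, 2, 3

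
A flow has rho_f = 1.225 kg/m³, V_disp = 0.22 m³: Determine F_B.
Formula: F_B = \rho_f g V_{disp}
F_B = 1.225·9.81·0.22 = 2.644 N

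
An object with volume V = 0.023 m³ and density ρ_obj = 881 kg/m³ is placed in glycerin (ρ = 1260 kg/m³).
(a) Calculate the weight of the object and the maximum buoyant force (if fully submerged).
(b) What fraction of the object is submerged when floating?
(a) W=rho_obj*g*V=881*9.81*0.023=198.8 N; F_B(max)=rho*g*V=1260*9.81*0.023=284.3 N
(b) Floating fraction=rho_obj/rho=881/1260=0.699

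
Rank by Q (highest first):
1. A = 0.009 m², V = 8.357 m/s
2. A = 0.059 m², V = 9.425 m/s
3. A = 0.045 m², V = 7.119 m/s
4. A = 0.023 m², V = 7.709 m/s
Case 1: Q = 75.21 L/s
Case 2: Q = 556.1 L/s
Case 3: Q = 320.4 L/s
Case 4: Q = 177.3 L/s
Ranking (highest first): 2, 3, 4, 1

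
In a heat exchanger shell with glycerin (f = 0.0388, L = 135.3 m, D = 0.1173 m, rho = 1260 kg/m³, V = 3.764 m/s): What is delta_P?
Formula: \Delta P = f \frac{L}{D} \frac{\rho V^2}{2}
delta_P = 0.0388·(135.3/0.1173)·0.5·1260·3.764²/1000 = 399.5 kPa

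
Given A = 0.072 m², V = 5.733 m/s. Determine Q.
Formula: Q = A V
Q = 0.072·5.733·1000 = 412.8 L/s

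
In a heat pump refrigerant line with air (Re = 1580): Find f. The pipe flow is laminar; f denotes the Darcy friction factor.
Formula: f = \frac{64}{Re}
f = 64/1580 = 0.04051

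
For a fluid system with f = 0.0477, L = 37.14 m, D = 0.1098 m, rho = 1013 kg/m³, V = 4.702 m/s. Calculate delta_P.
Formula: \Delta P = f \frac{L}{D} \frac{\rho V^2}{2}
delta_P = 0.0477·(37.14/0.1098)·0.5·1013·4.702²/1000 = 180.7 kPa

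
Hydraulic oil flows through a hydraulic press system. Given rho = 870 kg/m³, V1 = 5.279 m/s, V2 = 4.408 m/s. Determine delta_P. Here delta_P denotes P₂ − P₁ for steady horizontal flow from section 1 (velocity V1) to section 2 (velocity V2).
Formula: \Delta P = \frac{1}{2} \rho (V_1^2 - V_2^2)
delta_P = 0.5·870·(5.279² − 4.408²)/1000 = 3.67 kPa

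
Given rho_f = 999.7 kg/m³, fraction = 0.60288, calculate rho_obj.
Formula: f_{sub} = \frac{\rho_{obj}}{\rho_f}
Substituting knowns: 0.60288 = rho_obj/999.7
Solving for rho_obj: rho_obj = 0.60288·999.7 = 602.7 kg/m³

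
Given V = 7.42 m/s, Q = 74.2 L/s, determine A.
Formula: Q = A V
Substituting knowns: 74.2 = A·7.42·1000
Solving for A: A = (74.2/1000)/7.42 = 0.01 m²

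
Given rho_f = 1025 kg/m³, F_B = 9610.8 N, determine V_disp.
Formula: F_B = \rho_f g V_{disp}
Substituting knowns: 9610.8 = 1025·9.81·V_disp
Solving for V_disp: V_disp = 9610.8/(1025·9.81) = 0.9558 m³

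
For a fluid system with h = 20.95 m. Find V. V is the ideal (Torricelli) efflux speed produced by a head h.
Formula: V = \sqrt{2 g h}
V = √(2·9.81·20.95) = 20.27 m/s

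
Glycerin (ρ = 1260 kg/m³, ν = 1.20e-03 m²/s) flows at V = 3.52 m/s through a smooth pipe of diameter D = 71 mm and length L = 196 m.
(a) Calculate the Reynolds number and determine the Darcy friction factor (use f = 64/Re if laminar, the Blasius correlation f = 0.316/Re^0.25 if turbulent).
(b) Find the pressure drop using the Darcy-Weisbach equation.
(a) Re = V·D/ν = 3.52·0.071/1.20e-03 = 208.27 → laminar (Re < 2300); f = 64/Re = 64/208.27 = 0.30729
(b) Darcy-Weisbach: ΔP = f·(L/D)·½ρV²/1000 = 0.30729·(196/0.071)·½·1260·3.52²/1000 = 6622 kPa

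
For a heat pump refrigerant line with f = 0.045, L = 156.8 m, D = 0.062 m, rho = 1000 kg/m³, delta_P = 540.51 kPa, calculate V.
Formula: \Delta P = f \frac{L}{D} \frac{\rho V^2}{2}
Substituting knowns: 540.51 = 0.045·(156.8/0.062)·0.5·1000·V²/1000
Solving for V: V = √((540.51·1000)/(0.045·(156.8/0.062)·0.5·1000)) = 3.082 m/s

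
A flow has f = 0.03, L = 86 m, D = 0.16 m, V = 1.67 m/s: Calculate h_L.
Formula: h_L = f \frac{L}{D} \frac{V^2}{2g}
h_L = 0.03·(86/0.16)·1.67²/(2·9.81) = 2.292 m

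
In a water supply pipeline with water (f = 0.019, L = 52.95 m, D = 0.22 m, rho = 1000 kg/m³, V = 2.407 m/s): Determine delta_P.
Formula: \Delta P = f \frac{L}{D} \frac{\rho V^2}{2}
delta_P = 0.019·(52.95/0.22)·0.5·1000·2.407²/1000 = 13.25 kPa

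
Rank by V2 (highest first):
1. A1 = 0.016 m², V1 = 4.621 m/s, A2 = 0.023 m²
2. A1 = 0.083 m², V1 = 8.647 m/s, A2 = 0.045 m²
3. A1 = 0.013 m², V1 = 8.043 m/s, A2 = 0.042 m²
Case 1: V2 = 3.215 m/s
Case 2: V2 = 15.95 m/s
Case 3: V2 = 2.489 m/s
Ranking (highest first): 2, 1, 3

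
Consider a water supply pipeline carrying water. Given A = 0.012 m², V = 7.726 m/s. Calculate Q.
Formula: Q = A V
Q = 0.012·7.726·1000 = 92.71 L/s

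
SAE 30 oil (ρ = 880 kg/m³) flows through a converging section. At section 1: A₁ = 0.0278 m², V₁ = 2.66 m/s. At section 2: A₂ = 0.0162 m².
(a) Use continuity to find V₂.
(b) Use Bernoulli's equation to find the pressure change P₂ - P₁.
(a) Continuity: A₁V₁=A₂V₂ -> V₂=A₁V₁/A₂=0.0278*2.66/0.0162=4.56 m/s
(b) Bernoulli: P₂-P₁=0.5*rho*(V₁^2-V₂^2)/1000=0.5*880*(2.66^2-4.56^2)/1000=-6.036 kPa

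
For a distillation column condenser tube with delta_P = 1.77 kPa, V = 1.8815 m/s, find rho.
Formula: V = \sqrt{\frac{2 \Delta P}{\rho}}
Substituting knowns: 1.8815 = √(2·(1.77·1000)/rho)
Solving for rho: rho = 2·(1.77·1000)/1.8815² = 1000 kg/m³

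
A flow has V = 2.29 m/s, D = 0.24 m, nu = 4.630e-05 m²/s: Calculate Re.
Formula: Re = \frac{V D}{\nu}
Re = 2.29·0.24/4.630e-05 = 11870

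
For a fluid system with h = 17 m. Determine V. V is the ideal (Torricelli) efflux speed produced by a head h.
Formula: V = \sqrt{2 g h}
V = √(2·9.81·17) = 18.26 m/s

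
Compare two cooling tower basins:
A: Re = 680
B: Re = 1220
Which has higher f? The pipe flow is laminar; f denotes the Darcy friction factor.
f(A) = 0.09412, f(B) = 0.05246. Answer: A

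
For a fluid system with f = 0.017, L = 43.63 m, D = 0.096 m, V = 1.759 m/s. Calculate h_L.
Formula: h_L = f \frac{L}{D} \frac{V^2}{2g}
h_L = 0.017·(43.63/0.096)·1.759²/(2·9.81) = 1.218 m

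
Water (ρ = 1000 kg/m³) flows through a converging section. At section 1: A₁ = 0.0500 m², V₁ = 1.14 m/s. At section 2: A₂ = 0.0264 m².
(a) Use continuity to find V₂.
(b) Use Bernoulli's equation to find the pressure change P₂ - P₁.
(a) Continuity: A₁V₁=A₂V₂ -> V₂=A₁V₁/A₂=0.0500*1.14/0.0264=2.16 m/s
(b) Bernoulli: P₂-P₁=0.5*rho*(V₁^2-V₂^2)/1000=0.5*1000*(1.14^2-2.16^2)/1000=-1.683 kPa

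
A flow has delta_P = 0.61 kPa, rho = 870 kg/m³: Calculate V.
Formula: V = \sqrt{\frac{2 \Delta P}{\rho}}
V = √(2·(0.61·1000)/870) = 1.184 m/s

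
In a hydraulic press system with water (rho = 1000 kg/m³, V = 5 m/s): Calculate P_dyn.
Formula: P_{dyn} = \frac{1}{2} \rho V^2
P_dyn = 0.5·1000·5²/1000 = 12.5 kPa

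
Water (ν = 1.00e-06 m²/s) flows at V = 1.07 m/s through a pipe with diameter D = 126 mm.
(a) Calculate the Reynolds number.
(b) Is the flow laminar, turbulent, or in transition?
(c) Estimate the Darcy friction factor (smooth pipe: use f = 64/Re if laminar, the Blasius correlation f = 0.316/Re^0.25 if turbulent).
(a) Re = V·D/ν = 1.07·0.126/1.00e-06 = 134820
(b) Flow regime: turbulent (Re > 4000)
(c) Friction factor: f = 0.316/Re^0.25 = 0.316/134820^0.25 = 0.01649 (Blasius is strictly valid for Re ≲ 1e5; used here as the smooth-pipe estimate the problem specifies)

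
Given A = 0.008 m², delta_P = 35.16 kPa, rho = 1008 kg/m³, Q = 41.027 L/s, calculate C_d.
Formula: Q = C_d A \sqrt{\frac{2 \Delta P}{\rho}}
Substituting knowns: 41.027 = C_d·0.008·√(2·(35.16·1000)/1008)·1000
Solving for C_d: C_d = (41.027/1000)/(0.008·√(2·(35.16·1000)/1008)) = 0.614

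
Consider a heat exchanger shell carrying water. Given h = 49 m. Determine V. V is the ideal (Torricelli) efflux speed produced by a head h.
Formula: V = \sqrt{2 g h}
V = √(2·9.81·49) = 31.01 m/s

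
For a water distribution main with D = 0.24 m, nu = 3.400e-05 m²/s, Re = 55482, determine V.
Formula: Re = \frac{V D}{\nu}
Substituting knowns: 55482 = V·0.24/3.400e-05
Solving for V: V = 55482·3.400e-05/0.24 = 7.86 m/s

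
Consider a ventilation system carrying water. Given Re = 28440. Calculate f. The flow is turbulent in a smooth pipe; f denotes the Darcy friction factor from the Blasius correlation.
Formula: f = \frac{0.316}{Re^{0.25}}
f = 0.316/28440^0.25 = 0.02433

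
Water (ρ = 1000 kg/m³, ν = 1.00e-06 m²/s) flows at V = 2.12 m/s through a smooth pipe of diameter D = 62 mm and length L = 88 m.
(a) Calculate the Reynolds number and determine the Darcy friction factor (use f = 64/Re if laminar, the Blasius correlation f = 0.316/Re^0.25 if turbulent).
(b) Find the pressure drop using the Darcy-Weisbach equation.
(a) Re = V·D/ν = 2.12·0.062/1.00e-06 = 131440 → turbulent (Re > 4000); f = 0.316/Re^0.25 = 0.316/131440^0.25 = 0.016596 (Blasius is strictly valid for Re ≲ 1e5; used here as the smooth-pipe estimate the problem specifies)
(b) Darcy-Weisbach: ΔP = f·(L/D)·½ρV²/1000 = 0.016596·(88/0.062)·½·1000·2.12²/1000 = 52.93 kPa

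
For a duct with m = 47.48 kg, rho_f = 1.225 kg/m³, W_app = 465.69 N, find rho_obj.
Formula: W_{app} = mg\left(1 - \frac{\rho_f}{\rho_{obj}}\right)
Substituting knowns: 465.69 = 47.48·9.81·(1 − 1.225/rho_obj)
Solving for rho_obj: rho_obj = 1.225/(1 − 465.69/(47.48·9.81)) = 6425 kg/m³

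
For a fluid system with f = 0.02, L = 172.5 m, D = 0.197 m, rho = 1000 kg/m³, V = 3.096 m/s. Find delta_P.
Formula: \Delta P = f \frac{L}{D} \frac{\rho V^2}{2}
delta_P = 0.02·(172.5/0.197)·0.5·1000·3.096²/1000 = 83.93 kPa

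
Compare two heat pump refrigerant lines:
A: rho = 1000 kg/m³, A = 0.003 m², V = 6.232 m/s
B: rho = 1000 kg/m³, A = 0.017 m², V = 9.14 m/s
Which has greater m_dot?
m_dot(A) = 18.7 kg/s, m_dot(B) = 155.4 kg/s. Answer: B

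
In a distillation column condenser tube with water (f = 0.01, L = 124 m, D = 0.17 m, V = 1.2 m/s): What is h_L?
Formula: h_L = f \frac{L}{D} \frac{V^2}{2g}
h_L = 0.01·(124/0.17)·1.2²/(2·9.81) = 0.5353 m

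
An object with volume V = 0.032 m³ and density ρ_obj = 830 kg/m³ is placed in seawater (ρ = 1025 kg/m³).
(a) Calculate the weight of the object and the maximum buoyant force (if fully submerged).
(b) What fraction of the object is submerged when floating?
(a) W=rho_obj*g*V=830*9.81*0.032=260.6 N; F_B(max)=rho*g*V=1025*9.81*0.032=321.8 N
(b) Floating fraction=rho_obj/rho=830/1025=0.810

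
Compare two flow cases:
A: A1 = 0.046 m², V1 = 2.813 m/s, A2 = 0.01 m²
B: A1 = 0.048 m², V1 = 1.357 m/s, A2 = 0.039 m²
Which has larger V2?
V2(A) = 12.94 m/s, V2(B) = 1.67 m/s. Answer: A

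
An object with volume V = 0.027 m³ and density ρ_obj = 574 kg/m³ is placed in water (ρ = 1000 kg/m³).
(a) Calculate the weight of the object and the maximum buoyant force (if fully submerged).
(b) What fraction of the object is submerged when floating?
(a) W=rho_obj*g*V=574*9.81*0.027=152.0 N; F_B(max)=rho*g*V=1000*9.81*0.027=264.9 N
(b) Floating fraction=rho_obj/rho=574/1000=0.574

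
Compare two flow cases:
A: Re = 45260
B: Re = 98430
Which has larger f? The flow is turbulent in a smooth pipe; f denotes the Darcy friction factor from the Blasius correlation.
f(A) = 0.02166, f(B) = 0.01784. Answer: A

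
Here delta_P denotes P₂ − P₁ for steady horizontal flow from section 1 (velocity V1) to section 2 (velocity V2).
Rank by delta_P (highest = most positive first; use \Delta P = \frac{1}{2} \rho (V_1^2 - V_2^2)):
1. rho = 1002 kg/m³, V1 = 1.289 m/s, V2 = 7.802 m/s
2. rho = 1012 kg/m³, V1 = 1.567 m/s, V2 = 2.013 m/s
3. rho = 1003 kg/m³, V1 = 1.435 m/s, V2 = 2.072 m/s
Case 1: delta_P = -29.66 kPa
Case 2: delta_P = -0.8079 kPa
Case 3: delta_P = -1.12 kPa
Ranking (highest first): 2, 3, 1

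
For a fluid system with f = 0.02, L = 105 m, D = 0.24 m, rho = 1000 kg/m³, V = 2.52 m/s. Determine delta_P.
Formula: \Delta P = f \frac{L}{D} \frac{\rho V^2}{2}
delta_P = 0.02·(105/0.24)·0.5·1000·2.52²/1000 = 27.78 kPa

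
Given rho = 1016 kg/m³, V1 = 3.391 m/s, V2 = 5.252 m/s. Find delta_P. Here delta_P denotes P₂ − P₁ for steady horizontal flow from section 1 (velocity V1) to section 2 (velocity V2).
Formula: \Delta P = \frac{1}{2} \rho (V_1^2 - V_2^2)
delta_P = 0.5·1016·(3.391² − 5.252²)/1000 = -8.171 kPa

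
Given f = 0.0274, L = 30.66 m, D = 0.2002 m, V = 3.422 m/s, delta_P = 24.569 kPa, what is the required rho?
Formula: \Delta P = f \frac{L}{D} \frac{\rho V^2}{2}
Substituting knowns: 24.569 = 0.0274·(30.66/0.2002)·0.5·rho·3.422²/1000
Solving for rho: rho = (24.569·1000)/(0.0274·(30.66/0.2002)·0.5·3.422²) = 1000 kg/m³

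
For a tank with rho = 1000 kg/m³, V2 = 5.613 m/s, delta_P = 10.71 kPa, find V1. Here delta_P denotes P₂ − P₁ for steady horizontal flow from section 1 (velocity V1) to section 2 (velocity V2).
Formula: \Delta P = \frac{1}{2} \rho (V_1^2 - V_2^2)
Substituting knowns: 10.71 = 0.5·1000·(V1² − 5.613²)/1000
Solving for V1: V1 = √(5.613² + 2·(10.71·1000)/1000) = 7.275 m/s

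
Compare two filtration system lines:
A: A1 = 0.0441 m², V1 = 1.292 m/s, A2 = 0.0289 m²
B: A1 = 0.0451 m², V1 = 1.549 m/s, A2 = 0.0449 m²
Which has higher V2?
V2(A) = 1.972 m/s, V2(B) = 1.556 m/s. Answer: A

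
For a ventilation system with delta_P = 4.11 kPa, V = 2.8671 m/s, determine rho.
Formula: V = \sqrt{\frac{2 \Delta P}{\rho}}
Substituting knowns: 2.8671 = √(2·(4.11·1000)/rho)
Solving for rho: rho = 2·(4.11·1000)/2.8671² = 1000 kg/m³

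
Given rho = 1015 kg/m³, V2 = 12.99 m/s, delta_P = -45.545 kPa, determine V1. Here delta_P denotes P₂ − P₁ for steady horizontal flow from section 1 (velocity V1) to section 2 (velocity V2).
Formula: \Delta P = \frac{1}{2} \rho (V_1^2 - V_2^2)
Substituting knowns: -45.545 = 0.5·1015·(V1² − 12.99²)/1000
Solving for V1: V1 = √(12.99² + 2·(-45.545·1000)/1015) = 8.888 m/s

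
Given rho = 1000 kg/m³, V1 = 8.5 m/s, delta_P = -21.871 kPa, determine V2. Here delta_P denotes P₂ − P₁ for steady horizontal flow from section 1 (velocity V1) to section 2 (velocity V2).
Formula: \Delta P = \frac{1}{2} \rho (V_1^2 - V_2^2)
Substituting knowns: -21.871 = 0.5·1000·(8.5² − V2²)/1000
Solving for V2: V2 = √(8.5² − 2·(-21.871·1000)/1000) = 10.77 m/s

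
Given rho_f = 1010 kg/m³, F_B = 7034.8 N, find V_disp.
Formula: F_B = \rho_f g V_{disp}
Substituting knowns: 7034.8 = 1010·9.81·V_disp
Solving for V_disp: V_disp = 7034.8/(1010·9.81) = 0.71 m³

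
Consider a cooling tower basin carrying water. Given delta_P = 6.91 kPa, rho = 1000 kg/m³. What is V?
Formula: V = \sqrt{\frac{2 \Delta P}{\rho}}
V = √(2·(6.91·1000)/1000) = 3.718 m/s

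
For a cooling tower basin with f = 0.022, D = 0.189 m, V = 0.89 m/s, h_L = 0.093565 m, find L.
Formula: h_L = f \frac{L}{D} \frac{V^2}{2g}
Substituting knowns: 0.093565 = 0.022·(L/0.189)·0.89²/(2·9.81)
Solving for L: L = 0.093565·2·9.81·0.189/(0.022·0.89²) = 19.91 m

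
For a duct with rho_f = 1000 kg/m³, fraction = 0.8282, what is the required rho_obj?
Formula: f_{sub} = \frac{\rho_{obj}}{\rho_f}
Substituting knowns: 0.8282 = rho_obj/1000
Solving for rho_obj: rho_obj = 0.8282·1000 = 828.2 kg/m³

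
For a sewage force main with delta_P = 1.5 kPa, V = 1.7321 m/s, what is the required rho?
Formula: V = \sqrt{\frac{2 \Delta P}{\rho}}
Substituting knowns: 1.7321 = √(2·(1.5·1000)/rho)
Solving for rho: rho = 2·(1.5·1000)/1.7321² = 999.9 kg/m³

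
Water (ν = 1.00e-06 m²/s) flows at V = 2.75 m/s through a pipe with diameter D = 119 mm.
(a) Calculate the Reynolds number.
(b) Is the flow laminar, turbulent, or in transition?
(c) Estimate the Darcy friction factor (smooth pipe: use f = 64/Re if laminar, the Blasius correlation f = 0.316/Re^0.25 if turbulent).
(a) Re = V·D/ν = 2.75·0.119/1.00e-06 = 327250
(b) Flow regime: turbulent (Re > 4000)
(c) Friction factor: f = 0.316/Re^0.25 = 0.316/327250^0.25 = 0.01321 (Blasius is strictly valid for Re ≲ 1e5; used here as the smooth-pipe estimate the problem specifies)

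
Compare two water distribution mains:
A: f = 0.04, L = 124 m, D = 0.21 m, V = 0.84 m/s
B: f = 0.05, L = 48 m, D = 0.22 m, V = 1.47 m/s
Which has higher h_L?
h_L(A) = 0.8494 m, h_L(B) = 1.202 m. Answer: B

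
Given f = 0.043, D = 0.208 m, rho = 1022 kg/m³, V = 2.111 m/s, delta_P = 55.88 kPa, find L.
Formula: \Delta P = f \frac{L}{D} \frac{\rho V^2}{2}
Substituting knowns: 55.88 = 0.043·(L/0.208)·0.5·1022·2.111²/1000
Solving for L: L = (55.88·1000)·0.208/(0.043·0.5·1022·2.111²) = 118.7 m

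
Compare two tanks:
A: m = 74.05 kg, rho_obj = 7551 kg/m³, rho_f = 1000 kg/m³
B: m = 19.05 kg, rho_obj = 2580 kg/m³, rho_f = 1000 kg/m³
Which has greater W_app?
W_app(A) = 630.2 N, W_app(B) = 114.4 N. Answer: A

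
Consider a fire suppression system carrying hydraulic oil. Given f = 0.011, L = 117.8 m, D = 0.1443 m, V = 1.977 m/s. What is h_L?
Formula: h_L = f \frac{L}{D} \frac{V^2}{2g}
h_L = 0.011·(117.8/0.1443)·1.977²/(2·9.81) = 1.789 m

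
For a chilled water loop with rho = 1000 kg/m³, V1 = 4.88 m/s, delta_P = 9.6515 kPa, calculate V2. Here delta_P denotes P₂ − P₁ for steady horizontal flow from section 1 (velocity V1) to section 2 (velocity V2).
Formula: \Delta P = \frac{1}{2} \rho (V_1^2 - V_2^2)
Substituting knowns: 9.6515 = 0.5·1000·(4.88² − V2²)/1000
Solving for V2: V2 = √(4.88² − 2·(9.6515·1000)/1000) = 2.124 m/s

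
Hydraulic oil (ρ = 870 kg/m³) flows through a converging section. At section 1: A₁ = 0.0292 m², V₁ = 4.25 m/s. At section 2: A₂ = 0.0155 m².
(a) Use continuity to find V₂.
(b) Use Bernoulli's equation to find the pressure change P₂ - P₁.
(a) Continuity: A₁V₁=A₂V₂ -> V₂=A₁V₁/A₂=0.0292*4.25/0.0155=8.01 m/s
(b) Bernoulli: P₂-P₁=0.5*rho*(V₁^2-V₂^2)/1000=0.5*870*(4.25^2-8.01^2)/1000=-20.05 kPa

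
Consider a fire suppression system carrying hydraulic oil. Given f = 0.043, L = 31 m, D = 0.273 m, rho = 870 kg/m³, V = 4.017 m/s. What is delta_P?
Formula: \Delta P = f \frac{L}{D} \frac{\rho V^2}{2}
delta_P = 0.043·(31/0.273)·0.5·870·4.017²/1000 = 34.27 kPa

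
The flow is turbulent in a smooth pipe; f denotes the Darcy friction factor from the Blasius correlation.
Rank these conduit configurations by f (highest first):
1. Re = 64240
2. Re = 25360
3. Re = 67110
Case 1: f = 0.01985
Case 2: f = 0.02504
Case 3: f = 0.01963
Ranking (highest first): 2, 1, 3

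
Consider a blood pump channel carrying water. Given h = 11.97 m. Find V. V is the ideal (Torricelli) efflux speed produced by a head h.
Formula: V = \sqrt{2 g h}
V = √(2·9.81·11.97) = 15.32 m/s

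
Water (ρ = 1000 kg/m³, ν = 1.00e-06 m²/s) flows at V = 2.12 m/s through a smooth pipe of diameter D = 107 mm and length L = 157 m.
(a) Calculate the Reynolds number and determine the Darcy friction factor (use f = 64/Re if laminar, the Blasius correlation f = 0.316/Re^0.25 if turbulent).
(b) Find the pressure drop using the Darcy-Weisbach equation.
(a) Re = V·D/ν = 2.12·0.107/1.00e-06 = 226840 → turbulent (Re > 4000); f = 0.316/Re^0.25 = 0.316/226840^0.25 = 0.01448 (Blasius is strictly valid for Re ≲ 1e5; used here as the smooth-pipe estimate the problem specifies)
(b) Darcy-Weisbach: ΔP = f·(L/D)·½ρV²/1000 = 0.01448·(157/0.107)·½·1000·2.12²/1000 = 47.74 kPa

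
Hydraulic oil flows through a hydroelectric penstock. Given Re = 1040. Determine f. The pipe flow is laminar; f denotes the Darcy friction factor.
Formula: f = \frac{64}{Re}
f = 64/1040 = 0.06154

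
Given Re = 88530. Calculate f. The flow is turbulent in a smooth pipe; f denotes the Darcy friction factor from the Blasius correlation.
Formula: f = \frac{0.316}{Re^{0.25}}
f = 0.316/88530^0.25 = 0.01832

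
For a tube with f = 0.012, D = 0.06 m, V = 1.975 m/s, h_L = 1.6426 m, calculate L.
Formula: h_L = f \frac{L}{D} \frac{V^2}{2g}
Substituting knowns: 1.6426 = 0.012·(L/0.06)·1.975²/(2·9.81)
Solving for L: L = 1.6426·2·9.81·0.06/(0.012·1.975²) = 41.31 m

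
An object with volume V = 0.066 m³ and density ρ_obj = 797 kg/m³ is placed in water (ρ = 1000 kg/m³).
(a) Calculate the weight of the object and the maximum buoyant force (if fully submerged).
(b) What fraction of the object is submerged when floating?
(a) W=rho_obj*g*V=797*9.81*0.066=516.0 N; F_B(max)=rho*g*V=1000*9.81*0.066=647.5 N
(b) Floating fraction=rho_obj/rho=797/1000=0.797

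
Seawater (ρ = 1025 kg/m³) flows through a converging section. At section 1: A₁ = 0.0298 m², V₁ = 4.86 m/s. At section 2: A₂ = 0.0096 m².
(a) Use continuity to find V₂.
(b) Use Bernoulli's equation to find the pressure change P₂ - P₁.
(a) Continuity: A₁V₁=A₂V₂ -> V₂=A₁V₁/A₂=0.0298*4.86/0.0096=15.09 m/s
(b) Bernoulli: P₂-P₁=0.5*rho*(V₁^2-V₂^2)/1000=0.5*1025*(4.86^2-15.09^2)/1000=-104.6 kPa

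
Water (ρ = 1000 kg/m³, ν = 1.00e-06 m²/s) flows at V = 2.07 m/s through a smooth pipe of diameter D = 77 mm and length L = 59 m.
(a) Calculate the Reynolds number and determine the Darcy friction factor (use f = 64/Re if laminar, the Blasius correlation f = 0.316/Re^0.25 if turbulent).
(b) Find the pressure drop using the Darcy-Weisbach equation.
(a) Re = V·D/ν = 2.07·0.077/1.00e-06 = 159390 → turbulent (Re > 4000); f = 0.316/Re^0.25 = 0.316/159390^0.25 = 0.015815 (Blasius is strictly valid for Re ≲ 1e5; used here as the smooth-pipe estimate the problem specifies)
(b) Darcy-Weisbach: ΔP = f·(L/D)·½ρV²/1000 = 0.015815·(59/0.077)·½·1000·2.07²/1000 = 25.96 kPa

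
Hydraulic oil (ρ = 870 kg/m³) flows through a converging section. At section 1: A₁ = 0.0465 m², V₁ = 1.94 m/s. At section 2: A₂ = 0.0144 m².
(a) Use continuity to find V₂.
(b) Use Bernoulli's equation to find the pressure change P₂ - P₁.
(a) Continuity: A₁V₁=A₂V₂ -> V₂=A₁V₁/A₂=0.0465*1.94/0.0144=6.26 m/s
(b) Bernoulli: P₂-P₁=0.5*rho*(V₁^2-V₂^2)/1000=0.5*870*(1.94^2-6.26^2)/1000=-15.41 kPa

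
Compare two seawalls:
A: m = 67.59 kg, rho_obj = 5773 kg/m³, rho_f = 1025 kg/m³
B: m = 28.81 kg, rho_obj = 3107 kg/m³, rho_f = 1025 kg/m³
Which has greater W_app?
W_app(A) = 545.3 N, W_app(B) = 189.4 N. Answer: A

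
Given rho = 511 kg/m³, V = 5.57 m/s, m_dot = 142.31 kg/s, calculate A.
Formula: \dot{m} = \rho A V
Substituting knowns: 142.31 = 511·A·5.57
Solving for A: A = 142.31/(511·5.57) = 0.05 m²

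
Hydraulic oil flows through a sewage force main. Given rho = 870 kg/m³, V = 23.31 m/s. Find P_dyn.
Formula: P_{dyn} = \frac{1}{2} \rho V^2
P_dyn = 0.5·870·23.31²/1000 = 236.4 kPa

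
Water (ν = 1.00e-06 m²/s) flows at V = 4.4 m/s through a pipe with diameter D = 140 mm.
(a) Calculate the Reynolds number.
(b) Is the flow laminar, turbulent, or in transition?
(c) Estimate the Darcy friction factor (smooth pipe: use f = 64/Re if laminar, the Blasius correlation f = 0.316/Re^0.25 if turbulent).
(a) Re = V·D/ν = 4.4·0.14/1.00e-06 = 616000
(b) Flow regime: turbulent (Re > 4000)
(c) Friction factor: f = 0.316/Re^0.25 = 0.316/616000^0.25 = 0.01128 (Blasius is strictly valid for Re ≲ 1e5; used here as the smooth-pipe estimate the problem specifies)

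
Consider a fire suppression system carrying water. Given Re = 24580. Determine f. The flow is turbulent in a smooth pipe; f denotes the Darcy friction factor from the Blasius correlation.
Formula: f = \frac{0.316}{Re^{0.25}}
f = 0.316/24580^0.25 = 0.02524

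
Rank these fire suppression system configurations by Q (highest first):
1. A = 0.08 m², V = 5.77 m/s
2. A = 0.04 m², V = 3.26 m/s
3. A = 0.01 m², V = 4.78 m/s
Case 1: Q = 461.6 L/s
Case 2: Q = 130.4 L/s
Case 3: Q = 47.8 L/s
Ranking (highest first): 1, 2, 3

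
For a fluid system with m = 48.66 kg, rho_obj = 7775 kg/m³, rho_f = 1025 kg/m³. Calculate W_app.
Formula: W_{app} = mg\left(1 - \frac{\rho_f}{\rho_{obj}}\right)
W_app = 48.66·9.81·(1 − 1025/7775) = 414.4 N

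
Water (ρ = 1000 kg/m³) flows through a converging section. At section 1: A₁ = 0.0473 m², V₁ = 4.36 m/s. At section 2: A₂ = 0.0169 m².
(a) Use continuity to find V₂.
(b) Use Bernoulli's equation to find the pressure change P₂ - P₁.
(a) Continuity: A₁V₁=A₂V₂ -> V₂=A₁V₁/A₂=0.0473*4.36/0.0169=12.20 m/s
(b) Bernoulli: P₂-P₁=0.5*rho*(V₁^2-V₂^2)/1000=0.5*1000*(4.36^2-12.20^2)/1000=-64.92 kPa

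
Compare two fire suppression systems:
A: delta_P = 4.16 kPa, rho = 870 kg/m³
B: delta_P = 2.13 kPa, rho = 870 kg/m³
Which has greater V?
V(A) = 3.092 m/s, V(B) = 2.213 m/s. Answer: A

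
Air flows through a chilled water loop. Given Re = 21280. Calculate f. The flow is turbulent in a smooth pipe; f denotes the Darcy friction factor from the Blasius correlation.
Formula: f = \frac{0.316}{Re^{0.25}}
f = 0.316/21280^0.25 = 0.02616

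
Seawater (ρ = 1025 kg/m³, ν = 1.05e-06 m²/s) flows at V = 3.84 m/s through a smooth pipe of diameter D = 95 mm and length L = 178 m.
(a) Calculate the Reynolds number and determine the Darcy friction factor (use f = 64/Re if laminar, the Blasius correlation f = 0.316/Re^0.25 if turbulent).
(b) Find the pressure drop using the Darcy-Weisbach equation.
(a) Re = V·D/ν = 3.84·0.095/1.05e-06 = 347430 → turbulent (Re > 4000); f = 0.316/Re^0.25 = 0.316/347430^0.25 = 0.013016 (Blasius is strictly valid for Re ≲ 1e5; used here as the smooth-pipe estimate the problem specifies)
(b) Darcy-Weisbach: ΔP = f·(L/D)·½ρV²/1000 = 0.013016·(178/0.095)·½·1025·3.84²/1000 = 184.3 kPa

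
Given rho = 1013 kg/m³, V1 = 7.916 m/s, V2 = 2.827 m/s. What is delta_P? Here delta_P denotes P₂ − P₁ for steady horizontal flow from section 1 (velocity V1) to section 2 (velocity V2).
Formula: \Delta P = \frac{1}{2} \rho (V_1^2 - V_2^2)
delta_P = 0.5·1013·(7.916² − 2.827²)/1000 = 27.69 kPa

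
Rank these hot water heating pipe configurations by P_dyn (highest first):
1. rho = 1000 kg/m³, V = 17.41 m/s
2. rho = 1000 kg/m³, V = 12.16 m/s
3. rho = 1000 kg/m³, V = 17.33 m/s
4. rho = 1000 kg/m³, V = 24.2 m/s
Case 1: P_dyn = 151.6 kPa
Case 2: P_dyn = 73.93 kPa
Case 3: P_dyn = 150.2 kPa
Case 4: P_dyn = 292.8 kPa
Ranking (highest first): 4, 1, 3, 2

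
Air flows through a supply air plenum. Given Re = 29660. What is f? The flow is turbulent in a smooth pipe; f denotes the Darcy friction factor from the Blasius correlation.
Formula: f = \frac{0.316}{Re^{0.25}}
f = 0.316/29660^0.25 = 0.02408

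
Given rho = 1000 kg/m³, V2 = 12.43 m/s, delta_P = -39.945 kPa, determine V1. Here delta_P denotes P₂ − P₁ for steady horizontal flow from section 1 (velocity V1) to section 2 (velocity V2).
Formula: \Delta P = \frac{1}{2} \rho (V_1^2 - V_2^2)
Substituting knowns: -39.945 = 0.5·1000·(V1² − 12.43²)/1000
Solving for V1: V1 = √(12.43² + 2·(-39.945·1000)/1000) = 8.638 m/s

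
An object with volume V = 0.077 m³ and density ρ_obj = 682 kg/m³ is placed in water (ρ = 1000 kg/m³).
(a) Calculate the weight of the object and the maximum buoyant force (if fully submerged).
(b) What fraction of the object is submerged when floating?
(a) W=rho_obj*g*V=682*9.81*0.077=515.2 N; F_B(max)=rho*g*V=1000*9.81*0.077=755.4 N
(b) Floating fraction=rho_obj/rho=682/1000=0.682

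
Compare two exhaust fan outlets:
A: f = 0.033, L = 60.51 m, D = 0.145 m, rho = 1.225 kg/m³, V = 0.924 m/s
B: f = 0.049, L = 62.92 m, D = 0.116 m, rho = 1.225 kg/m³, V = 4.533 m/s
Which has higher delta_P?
delta_P(A) = 0.007202 kPa, delta_P(B) = 0.3345 kPa. Answer: B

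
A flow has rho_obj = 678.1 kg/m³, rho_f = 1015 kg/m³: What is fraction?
Formula: f_{sub} = \frac{\rho_{obj}}{\rho_f}
fraction = 678.1/1015 = 0.6681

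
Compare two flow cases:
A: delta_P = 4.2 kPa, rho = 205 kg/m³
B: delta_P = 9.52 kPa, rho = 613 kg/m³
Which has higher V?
V(A) = 6.401 m/s, V(B) = 5.573 m/s. Answer: A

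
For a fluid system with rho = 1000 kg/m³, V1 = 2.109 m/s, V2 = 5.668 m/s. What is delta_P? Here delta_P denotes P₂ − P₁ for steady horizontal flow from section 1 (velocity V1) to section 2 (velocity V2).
Formula: \Delta P = \frac{1}{2} \rho (V_1^2 - V_2^2)
delta_P = 0.5·1000·(2.109² − 5.668²)/1000 = -13.84 kPa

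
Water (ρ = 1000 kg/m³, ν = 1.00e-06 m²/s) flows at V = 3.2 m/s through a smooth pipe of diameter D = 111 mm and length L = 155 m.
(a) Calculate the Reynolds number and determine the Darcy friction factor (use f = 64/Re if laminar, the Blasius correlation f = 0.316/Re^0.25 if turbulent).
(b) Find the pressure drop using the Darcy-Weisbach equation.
(a) Re = V·D/ν = 3.2·0.111/1.00e-06 = 355200 → turbulent (Re > 4000); f = 0.316/Re^0.25 = 0.316/355200^0.25 = 0.012944 (Blasius is strictly valid for Re ≲ 1e5; used here as the smooth-pipe estimate the problem specifies)
(b) Darcy-Weisbach: ΔP = f·(L/D)·½ρV²/1000 = 0.012944·(155/0.111)·½·1000·3.2²/1000 = 92.54 kPa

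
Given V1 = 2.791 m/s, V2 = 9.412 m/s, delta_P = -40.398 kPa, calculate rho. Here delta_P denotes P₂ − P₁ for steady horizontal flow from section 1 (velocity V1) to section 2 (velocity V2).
Formula: \Delta P = \frac{1}{2} \rho (V_1^2 - V_2^2)
Substituting knowns: -40.398 = 0.5·rho·(2.791² − 9.412²)/1000
Solving for rho: rho = 2·(-40.398·1000)/(2.791² − 9.412²) = 1000 kg/m³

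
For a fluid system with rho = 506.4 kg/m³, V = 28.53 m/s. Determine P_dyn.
Formula: P_{dyn} = \frac{1}{2} \rho V^2
P_dyn = 0.5·506.4·28.53²/1000 = 206.1 kPa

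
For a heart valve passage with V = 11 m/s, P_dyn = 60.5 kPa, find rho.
Formula: P_{dyn} = \frac{1}{2} \rho V^2
Substituting knowns: 60.5 = 0.5·rho·11²/1000
Solving for rho: rho = 2·(60.5·1000)/11² = 1000 kg/m³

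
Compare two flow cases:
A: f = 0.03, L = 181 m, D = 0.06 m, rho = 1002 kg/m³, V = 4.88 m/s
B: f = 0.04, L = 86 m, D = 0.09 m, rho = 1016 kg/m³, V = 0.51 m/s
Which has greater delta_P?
delta_P(A) = 1080 kPa, delta_P(B) = 5.05 kPa. Answer: A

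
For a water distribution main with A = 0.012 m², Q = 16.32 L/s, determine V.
Formula: Q = A V
Substituting knowns: 16.32 = 0.012·V·1000
Solving for V: V = (16.32/1000)/0.012 = 1.36 m/s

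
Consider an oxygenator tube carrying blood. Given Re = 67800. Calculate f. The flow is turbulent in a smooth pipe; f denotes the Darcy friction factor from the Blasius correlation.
Formula: f = \frac{0.316}{Re^{0.25}}
f = 0.316/67800^0.25 = 0.01958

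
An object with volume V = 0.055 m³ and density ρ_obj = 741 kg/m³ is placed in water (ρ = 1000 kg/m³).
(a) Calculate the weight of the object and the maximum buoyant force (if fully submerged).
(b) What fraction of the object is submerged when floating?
(a) W=rho_obj*g*V=741*9.81*0.055=399.8 N; F_B(max)=rho*g*V=1000*9.81*0.055=539.5 N
(b) Floating fraction=rho_obj/rho=741/1000=0.741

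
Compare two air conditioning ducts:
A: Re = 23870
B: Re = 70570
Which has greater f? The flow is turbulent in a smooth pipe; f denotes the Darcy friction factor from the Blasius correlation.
f(A) = 0.02542, f(B) = 0.01939. Answer: A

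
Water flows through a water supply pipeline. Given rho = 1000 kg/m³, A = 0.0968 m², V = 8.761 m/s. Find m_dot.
Formula: \dot{m} = \rho A V
m_dot = 1000·0.0968·8.761 = 848.1 kg/s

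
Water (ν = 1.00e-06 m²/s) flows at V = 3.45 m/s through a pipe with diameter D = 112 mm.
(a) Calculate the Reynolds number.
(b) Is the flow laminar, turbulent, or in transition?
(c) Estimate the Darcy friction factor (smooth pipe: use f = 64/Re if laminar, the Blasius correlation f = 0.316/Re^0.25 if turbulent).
(a) Re = V·D/ν = 3.45·0.112/1.00e-06 = 386400
(b) Flow regime: turbulent (Re > 4000)
(c) Friction factor: f = 0.316/Re^0.25 = 0.316/386400^0.25 = 0.01267 (Blasius is strictly valid for Re ≲ 1e5; used here as the smooth-pipe estimate the problem specifies)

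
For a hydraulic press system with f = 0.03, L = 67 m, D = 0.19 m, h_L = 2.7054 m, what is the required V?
Formula: h_L = f \frac{L}{D} \frac{V^2}{2g}
Substituting knowns: 2.7054 = 0.03·(67/0.19)·V²/(2·9.81)
Solving for V: V = √(2.7054·2·9.81/(0.03·(67/0.19))) = 2.24 m/s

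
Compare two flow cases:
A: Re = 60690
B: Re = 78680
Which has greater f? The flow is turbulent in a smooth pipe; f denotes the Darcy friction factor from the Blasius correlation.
f(A) = 0.02013, f(B) = 0.01887. Answer: A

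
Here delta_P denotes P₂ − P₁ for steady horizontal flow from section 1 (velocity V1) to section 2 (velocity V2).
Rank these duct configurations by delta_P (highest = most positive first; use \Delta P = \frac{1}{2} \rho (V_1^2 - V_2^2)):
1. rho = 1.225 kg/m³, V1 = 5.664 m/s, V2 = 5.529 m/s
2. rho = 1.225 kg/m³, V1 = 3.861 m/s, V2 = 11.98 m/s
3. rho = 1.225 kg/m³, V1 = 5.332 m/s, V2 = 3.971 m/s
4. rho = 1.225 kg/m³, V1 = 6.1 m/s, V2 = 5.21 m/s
Case 1: delta_P = 0.0009255 kPa
Case 2: delta_P = -0.07878 kPa
Case 3: delta_P = 0.007755 kPa
Case 4: delta_P = 0.006165 kPa
Ranking (highest first): 3, 4, 1, 2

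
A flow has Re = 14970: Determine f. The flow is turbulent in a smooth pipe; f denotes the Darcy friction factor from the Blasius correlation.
Formula: f = \frac{0.316}{Re^{0.25}}
f = 0.316/14970^0.25 = 0.02857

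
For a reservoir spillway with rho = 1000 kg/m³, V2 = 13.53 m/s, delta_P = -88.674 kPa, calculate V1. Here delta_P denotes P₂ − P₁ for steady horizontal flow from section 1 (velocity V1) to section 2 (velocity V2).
Formula: \Delta P = \frac{1}{2} \rho (V_1^2 - V_2^2)
Substituting knowns: -88.674 = 0.5·1000·(V1² − 13.53²)/1000
Solving for V1: V1 = √(13.53² + 2·(-88.674·1000)/1000) = 2.39 m/s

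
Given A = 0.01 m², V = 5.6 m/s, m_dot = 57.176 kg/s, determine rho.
Formula: \dot{m} = \rho A V
Substituting knowns: 57.176 = rho·0.01·5.6
Solving for rho: rho = 57.176/(0.01·5.6) = 1021 kg/m³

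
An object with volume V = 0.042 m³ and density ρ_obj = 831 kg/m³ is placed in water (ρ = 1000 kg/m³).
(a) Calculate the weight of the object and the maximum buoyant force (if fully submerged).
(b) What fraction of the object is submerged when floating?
(a) W=rho_obj*g*V=831*9.81*0.042=342.4 N; F_B(max)=rho*g*V=1000*9.81*0.042=412.0 N
(b) Floating fraction=rho_obj/rho=831/1000=0.831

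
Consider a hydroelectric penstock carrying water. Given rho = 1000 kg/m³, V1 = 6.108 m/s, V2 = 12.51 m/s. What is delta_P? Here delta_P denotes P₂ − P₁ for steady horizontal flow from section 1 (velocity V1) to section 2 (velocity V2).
Formula: \Delta P = \frac{1}{2} \rho (V_1^2 - V_2^2)
delta_P = 0.5·1000·(6.108² − 12.51²)/1000 = -59.6 kPa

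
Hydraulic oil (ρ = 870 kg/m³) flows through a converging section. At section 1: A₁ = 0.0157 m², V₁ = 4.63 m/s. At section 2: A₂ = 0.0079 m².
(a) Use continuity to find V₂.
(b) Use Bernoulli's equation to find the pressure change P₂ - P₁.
(a) Continuity: A₁V₁=A₂V₂ -> V₂=A₁V₁/A₂=0.0157*4.63/0.0079=9.20 m/s
(b) Bernoulli: P₂-P₁=0.5*rho*(V₁^2-V₂^2)/1000=0.5*870*(4.63^2-9.20^2)/1000=-27.49 kPa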